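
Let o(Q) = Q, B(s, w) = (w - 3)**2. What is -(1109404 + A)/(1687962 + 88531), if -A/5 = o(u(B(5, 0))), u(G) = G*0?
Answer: -1109404/1776493 ≈ -0.62449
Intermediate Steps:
B(s, w) = (-3 + w)**2
u(G) = 0
A = 0 (A = -5*0 = 0)
-(1109404 + A)/(1687962 + 88531) = -(1109404 + 0)/(1687962 + 88531) = -1109404/1776493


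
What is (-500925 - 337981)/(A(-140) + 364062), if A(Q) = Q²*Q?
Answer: 419453/1189969 ≈ 0.35249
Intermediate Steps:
A(Q) = Q³
(-500925 - 337981)/(A(-140) + 364062) = (-500925 - 337981)/((-140)³ + 364062) = -838906/(-2744000 + 364062) = -838906/(-2379938) = -838906*(-1/2379938) = 419453/1189969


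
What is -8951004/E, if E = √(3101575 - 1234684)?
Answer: -2983668*√1866891/622297 ≈ -6551.1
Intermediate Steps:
E = √1866891 ≈ 1366.3
-8951004/E = -8951004*√1866891/1866891 = -2983668*√1866891/622297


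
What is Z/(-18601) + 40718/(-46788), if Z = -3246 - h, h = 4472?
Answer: -198142867/435151794 ≈ -0.45534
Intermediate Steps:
Z = -7718 (Z = -3246 - 1*4472 = -3246 - 4472 = -7718)
Z/(-18601) + 40718/(-46788) = -7718/(-18601) + 40718/(-46788) = -7718*(-1/18601) + 40718*(-1/46788) = 7718/18601 - 20359/23394 = -198142867/435151794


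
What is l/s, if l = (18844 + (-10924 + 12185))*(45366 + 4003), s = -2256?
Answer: -992563745/2256 ≈ -4.3997e+5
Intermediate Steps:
l = 992563745 (l = (18844 + 1261)*49369 = 20105*49369 = 992563745)
l/s = 992563745/(-2256) = 992563745*(-1/2256) = -992563745/2256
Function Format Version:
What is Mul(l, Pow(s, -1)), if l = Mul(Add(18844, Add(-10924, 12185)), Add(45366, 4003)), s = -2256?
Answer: Rational(-992563745, 2256) ≈ -4.3997e+5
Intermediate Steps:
l = 992563745 (l = Mul(Add(18844, 1261), 49369) = Mul(20105, 49369) = 992563745)
Mul(l, Pow(s, -1)) = Mul(992563745, Pow(-2256, -1)) = Mul(992563745, Rational(-1, 2256)) = Rational(-992563745, 2256)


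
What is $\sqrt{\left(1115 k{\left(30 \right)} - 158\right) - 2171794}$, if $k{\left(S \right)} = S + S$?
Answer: $2 i \sqrt{526263} \approx 1450.9 i$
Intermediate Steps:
$k{\left(S \right)} = 2 S$
$\sqrt{\left(1115 k{\left(30 \right)} - 158\right) - 2171794} = \sqrt{\left(1115 \cdot 2 \cdot 30 - 158\right) - 2171794} = \sqrt{\left(1115 \cdot 60 - 158\right) - 2171794} = \sqrt{\left(66900 - 158\right) - 2171794} = \sqrt{66742 - 2171794} = \sqrt{-2105052} = 2 i \sqrt{526263}$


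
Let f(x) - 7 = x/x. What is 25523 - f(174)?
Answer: 25515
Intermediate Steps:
f(x) = 8 (f(x) = 7 + x/x = 7 + 1 = 8)
25523 - f(174) = 25523 - 1*8 = 25523 - 8 = 25515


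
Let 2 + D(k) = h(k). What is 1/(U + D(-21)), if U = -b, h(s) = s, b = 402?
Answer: -1/425 ≈ -0.0023529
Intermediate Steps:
D(k) = -2 + k
U = -402 (U = -1*402 = -402)
1/(U + D(-21)) = 1/(-402 + (-2 - 21)) = 1/(-402 - 23) = 1/(-425) = -1/425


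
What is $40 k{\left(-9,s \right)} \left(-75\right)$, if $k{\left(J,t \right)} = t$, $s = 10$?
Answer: $-30000$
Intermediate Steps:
$40 k{\left(-9,s \right)} \left(-75\right) = 40 \cdot 10 \left(-75\right) = 400 \left(-75\right) = -30000$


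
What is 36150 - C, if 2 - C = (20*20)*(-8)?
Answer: 32948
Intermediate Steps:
C = 3202 (C = 2 - 20*20*(-8) = 2 - 400*(-8) = 2 - 1*(-3200) = 2 + 3200 = 3202)
36150 - C = 36150 - 1*3202 = 36150 - 3202 = 32948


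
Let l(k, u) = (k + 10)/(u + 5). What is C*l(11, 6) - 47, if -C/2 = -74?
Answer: 2591/11 ≈ 235.55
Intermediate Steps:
C = 148 (C = -2*(-74) = 148)
l(k, u) = (10 + k)/(5 + u)
C*l(11, 6) - 47 = 148*((10 + 11)/(5 + 6)) - 47 = 148*(21/11) - 47 = 3108/11 - 47 = 2591/11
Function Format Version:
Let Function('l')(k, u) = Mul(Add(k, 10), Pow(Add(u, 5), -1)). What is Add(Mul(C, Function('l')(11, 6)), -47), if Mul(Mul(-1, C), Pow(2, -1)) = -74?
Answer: Rational(2591, 11) ≈ 235.55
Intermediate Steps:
C = 148 (C = Mul(-2, -74) = 148)
Function('l')(k, u) = Mul(Pow(Add(5, u), -1), Add(10, k)) (Function('l')(k, u) = Mul(Add(10, k), Pow(Add(5, u), -1)) = Mul(Pow(Add(5, u), -1), Add(10, k)))
Add(Mul(C, Function('l')(11, 6)), -47) = Add(Mul(148, Mul(Pow(Add(5, 6), -1), Add(10, 11))), -47) = Add(Mul(148, Mul(Pow(11, -1), 21)), -47) = Add(Mul(148, Mul(Rational(1, 11), 21)), -47) = Add(Mul(148, Rational(21, 11)), -47) = Add(Rational(3108, 11), -47) = Rational(2591, 11)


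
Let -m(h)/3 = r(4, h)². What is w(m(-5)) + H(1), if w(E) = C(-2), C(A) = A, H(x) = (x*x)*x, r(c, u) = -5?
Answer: -1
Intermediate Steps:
H(x) = x³ (H(x) = x²*x = x³)
m(h) = -75 (m(h) = -3*(-5)² = -3*25 = -75)
w(E) = -2
w(m(-5)) + H(1) = -2 + 1³ = -2 + 1 = -1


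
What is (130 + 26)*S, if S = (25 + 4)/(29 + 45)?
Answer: 2262/37 ≈ 61.135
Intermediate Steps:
S = 29/74 ≈ 0.39189
(130 + 26)*S = (130 + 26)*(29/74) = 156*(29/74) = 2262/37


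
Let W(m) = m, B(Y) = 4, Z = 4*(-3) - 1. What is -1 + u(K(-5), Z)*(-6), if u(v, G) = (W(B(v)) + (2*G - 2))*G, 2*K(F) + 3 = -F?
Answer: -1873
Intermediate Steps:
Z = -13 (Z = -12 - 1 = -13)
K(F) = -3/2 - F/2 (K(F) = -3/2 + (-F)/2 = -3/2 - F/2)
u(v, G) = G*(2 + 2*G) (u(v, G) = (4 + (2*G - 2))*G = (4 + (-2 + 2*G))*G = (2 + 2*G)*G = G*(2 + 2*G))
-1 + u(K(-5), Z)*(-6) = -1 + (2*(-13)*(1 - 13))*(-6) = -1 + (2*(-13)*(-12))*(-6) = -1 + 312*(-6) = -1 - 1872 = -1873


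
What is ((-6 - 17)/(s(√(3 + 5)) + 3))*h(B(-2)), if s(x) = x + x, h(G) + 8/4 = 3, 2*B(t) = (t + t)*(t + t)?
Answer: 3 - 4*√2 ≈ -2.6569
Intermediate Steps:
B(t) = 2*t² (B(t) = ((t + t)*(t + t))/2 = ((2*t)*(2*t))/2 = (4*t²)/2 = 2*t²)
h(G) = 1 (h(G) = -2 + 3 = 1)
s(x) = 2*x
((-6 - 17)/(s(√(3 + 5)) + 3))*h(B(-2)) = ((-6 - 17)/(2*√(3 + 5) + 3))*1 = -23/(2*√8 + 3)*1 = -23/(2*(2*√2) + 3)*1 = -23/(4*√2 + 3)*1 = -23/(3 + 4*√2)*1 = -23/(3 + 4*√2)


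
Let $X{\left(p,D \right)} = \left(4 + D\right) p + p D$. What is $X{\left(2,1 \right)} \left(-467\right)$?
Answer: $-5604$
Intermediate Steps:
$X{\left(p,D \right)} = D p + p \left(4 + D\right)$ ($X{\left(p,D \right)} = p \left(4 + D\right) + D p = D p + p \left(4 + D\right)$)
$X{\left(2,1 \right)} \left(-467\right) = 2 \cdot 2 \left(2 + 1\right) \left(-467\right) = 2 \cdot 2 \cdot 3 \left(-467\right) = 12 \left(-467\right) = -5604$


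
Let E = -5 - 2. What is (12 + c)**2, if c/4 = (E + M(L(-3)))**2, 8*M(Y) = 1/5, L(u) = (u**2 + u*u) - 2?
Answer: 6829534881/160000 ≈ 42685.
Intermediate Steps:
L(u) = -2 + 2*u**2 (L(u) = (u**2 + u**2) - 2 = 2*u**2 - 2 = -2 + 2*u**2)
M(Y) = 1/40 (M(Y) = (1/8)/5 = (1/8)*(1/5) = 1/40)
E = -7
c = 77841/400 (c = 4*(-7 + 1/40)**2 = 4*(-279/40)**2 = 4*(77841/1600) = 77841/400 ≈ 194.60)
(12 + c)**2 = (12 + 77841/400)**2 = (82641/400)**2 = 6829534881/160000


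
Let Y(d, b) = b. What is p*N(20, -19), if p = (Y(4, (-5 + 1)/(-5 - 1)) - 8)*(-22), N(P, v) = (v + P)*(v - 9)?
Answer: -13552/3 ≈ -4517.3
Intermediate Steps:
N(P, v) = (-9 + v)*(P + v) (N(P, v) = (P + v)*(-9 + v) = (-9 + v)*(P + v))
p = 484/3 (p = ((-5 + 1)/(-5 - 1) - 8)*(-22) = (-4/(-6) - 8)*(-22) = (-4*(-⅙) - 8)*(-22) = (⅔ - 8)*(-22) = -22/3*(-22) = 484/3 ≈ 161.33)
p*N(20, -19) = 484*((-19)² - 9*20 - 9*(-19) + 20*(-19))/3 = 484*(361 - 180 + 171 - 380)/3 = (484/3)*(-28) = -13552/3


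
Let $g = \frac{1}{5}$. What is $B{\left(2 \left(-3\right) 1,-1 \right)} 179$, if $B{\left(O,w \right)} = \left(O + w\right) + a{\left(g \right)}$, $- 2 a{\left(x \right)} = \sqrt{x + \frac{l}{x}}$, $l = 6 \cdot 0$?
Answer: $-1253 - \frac{179 \sqrt{5}}{10} \approx -1293.0$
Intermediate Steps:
$l = 0$
$g = \frac{1}{5} \approx 0.2$
$a{\left(x \right)} = - \frac{\sqrt{x}}{2}$ ($a{\left(x \right)} = - \frac{\sqrt{x + \frac{0}{x}}}{2} = - \frac{\sqrt{x + 0}}{2} = - \frac{\sqrt{x}}{2}$)
$B{\left(O,w \right)} = O + w - \frac{\sqrt{5}}{10}$ ($B{\left(O,w \right)} = \left(O + w\right) - \frac{1}{2 \sqrt{5}} = \left(O + w\right) - \frac{\frac{1}{5} \sqrt{5}}{2} = \left(O + w\right) - \frac{\sqrt{5}}{10} = O + w - \frac{\sqrt{5}}{10}$)
$B{\left(2 \left(-3\right) 1,-1 \right)} 179 = \left(2 \left(-3\right) 1 - 1 - \frac{\sqrt{5}}{10}\right) 179 = \left(\left(-6\right) 1 - 1 - \frac{\sqrt{5}}{10}\right) 179 = \left(-6 - 1 - \frac{\sqrt{5}}{10}\right) 179 = \left(-7 - \frac{\sqrt{5}}{10}\right) 179 = -1253 - \frac{179 \sqrt{5}}{10}$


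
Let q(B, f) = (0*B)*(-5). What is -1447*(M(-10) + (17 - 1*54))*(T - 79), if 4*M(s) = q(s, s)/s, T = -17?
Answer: -5139744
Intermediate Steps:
q(B, f) = 0 (q(B, f) = 0*(-5) = 0)
M(s) = 0 (M(s) = (0/s)/4 = (1/4)*0 = 0)
-1447*(M(-10) + (17 - 1*54))*(T - 79) = -1447*(0 + (17 - 1*54))*(-17 - 79) = -1447*(0 + (17 - 54))*(-96) = -1447*(0 - 37)*(-96) = -(-53539)*(-96) = -1447*3552 = -5139744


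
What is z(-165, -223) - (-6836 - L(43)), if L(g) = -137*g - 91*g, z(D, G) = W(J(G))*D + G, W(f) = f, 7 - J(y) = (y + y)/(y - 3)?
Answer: -454303/113 ≈ -4020.4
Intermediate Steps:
J(y) = 7 - 2*y/(-3 + y) (J(y) = 7 - (y + y)/(y - 3) = 7 - 2*y/(-3 + y))
z(D, G) = G + D*(-21 + 5*G)/(-3 + G) (z(D, G) = ((-21 + 5*G)/(-3 + G))*D + G = D*(-21 + 5*G)/(-3 + G) + G = G + D*(-21 + 5*G)/(-3 + G))
L(g) = -228*g
z(-165, -223) - (-6836 - L(43)) = (-165*(-21 + 5*(-223)) - 223*(-3 - 223))/(-3 - 223) - (-6836 - (-228)*43) = (-165*(-21 - 1115) - 223*(-226))/(-226) - (-6836 - 1*(-9804)) = -(-165*(-1136) + 50398)/226 - (-6836 + 9804) = -(187440 + 50398)/226 - 1*2968 = -1/226*237838 - 2968 = -118919/113 - 2968 = -454303/113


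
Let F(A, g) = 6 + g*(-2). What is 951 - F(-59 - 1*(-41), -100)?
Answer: 745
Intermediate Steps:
F(A, g) = 6 - 2*g
951 - F(-59 - 1*(-41), -100) = 951 - (6 - 2*(-100)) = 951 - (6 + 200) = 951 - 1*206 = 951 - 206 = 745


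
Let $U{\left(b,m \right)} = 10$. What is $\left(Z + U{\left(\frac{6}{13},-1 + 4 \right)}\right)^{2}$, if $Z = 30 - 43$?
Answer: $9$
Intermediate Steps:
$Z = -13$
$\left(Z + U{\left(\frac{6}{13},-1 + 4 \right)}\right)^{2} = \left(-13 + 10\right)^{2} = \left(-3\right)^{2} = 9$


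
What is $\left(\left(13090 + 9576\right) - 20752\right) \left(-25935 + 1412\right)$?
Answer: $-46937022$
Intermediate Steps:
$\left(\left(13090 + 9576\right) - 20752\right) \left(-25935 + 1412\right) = \left(22666 - 20752\right) \left(-24523\right) = 1914 \left(-24523\right) = -46937022$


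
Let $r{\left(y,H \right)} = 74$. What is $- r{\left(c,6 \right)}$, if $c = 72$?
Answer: $-74$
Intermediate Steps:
$- r{\left(c,6 \right)} = \left(-1\right) 74 = -74$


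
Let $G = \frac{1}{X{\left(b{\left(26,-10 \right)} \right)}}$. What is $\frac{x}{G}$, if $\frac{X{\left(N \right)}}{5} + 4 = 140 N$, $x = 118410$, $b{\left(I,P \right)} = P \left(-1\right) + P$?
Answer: $-2368200$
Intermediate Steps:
$b{\left(I,P \right)} = 0$ ($b{\left(I,P \right)} = - P + P = 0$)
$X{\left(N \right)} = -20 + 700 N$ ($X{\left(N \right)} = -20 + 5 \cdot 140 N = -20 + 700 N$)
$G = - \frac{1}{20}$ ($G = \frac{1}{-20 + 700 \cdot 0} = \frac{1}{-20 + 0} = \frac{1}{-20} = - \frac{1}{20} \approx -0.05$)
$\frac{x}{G} = \frac{118410}{- \frac{1}{20}} = 118410 \left(-20\right) = -2368200$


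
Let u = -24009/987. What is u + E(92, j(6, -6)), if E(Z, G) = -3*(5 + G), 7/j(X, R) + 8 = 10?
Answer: -32785/658 ≈ -49.825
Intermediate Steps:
j(X, R) = 7/2 (j(X, R) = 7/(-8 + 10) = 7/2)
u = -8003/329 (u = -24009*1/987 = -8003/329 ≈ -24.325)
E(Z, G) = -15 - 3*G
u + E(92, j(6, -6)) = -8003/329 + (-15 - 3*7/2) = -8003/329 + (-15 - 21/2) = -8003/329 - 51/2 = -32785/658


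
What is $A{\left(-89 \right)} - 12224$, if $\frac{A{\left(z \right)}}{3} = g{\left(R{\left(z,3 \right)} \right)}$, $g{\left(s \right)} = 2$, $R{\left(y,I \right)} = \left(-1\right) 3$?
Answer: $-12218$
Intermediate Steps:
$R{\left(y,I \right)} = -3$
$A{\left(z \right)} = 6$ ($A{\left(z \right)} = 3 \cdot 2 = 6$)
$A{\left(-89 \right)} - 12224 = 6 - 12224 = -12218$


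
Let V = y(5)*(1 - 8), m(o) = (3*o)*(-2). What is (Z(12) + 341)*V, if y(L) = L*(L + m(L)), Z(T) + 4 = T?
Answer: 305375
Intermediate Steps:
m(o) = -6*o
Z(T) = -4 + T
y(L) = -5*L² (y(L) = L*(L - 6*L) = L*(-5*L) = -5*L²)
V = 875 (V = (-5*5²)*(1 - 8) = -5*25*(-7) = -125*(-7) = 875)
(Z(12) + 341)*V = ((-4 + 12) + 341)*875 = (8 + 341)*875 = 349*875 = 305375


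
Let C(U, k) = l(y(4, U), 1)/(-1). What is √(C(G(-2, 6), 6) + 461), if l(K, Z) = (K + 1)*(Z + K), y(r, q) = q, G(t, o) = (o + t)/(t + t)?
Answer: √461 ≈ 21.471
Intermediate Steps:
G(t, o) = (o + t)/(2*t) (G(t, o) = (o + t)/((2*t)) = (o + t)*(1/(2*t)) = (o + t)/(2*t))
l(K, Z) = (1 + K)*(K + Z)
C(U, k) = -1 - U² - 2*U (C(U, k) = (U + 1 + U² + U*1)/(-1) = (U + 1 + U² + U)*(-1) = (1 + U² + 2*U)*(-1) = -1 - U² - 2*U)
√(C(G(-2, 6), 6) + 461) = √((-1 - ((½)*(6 - 2)/(-2))² - (6 - 2)/(-2)) + 461) = √((-1 - ((½)*(-½)*4)² - (-1)*4/2) + 461) = √((-1 - 1*(-1)² - 2*(-1)) + 461) = √((-1 - 1*1 + 2) + 461) = √((-1 - 1 + 2) + 461) = √(0 + 461) = √461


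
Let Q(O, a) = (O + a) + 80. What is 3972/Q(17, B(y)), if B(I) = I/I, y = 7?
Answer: 1986/49 ≈ 40.531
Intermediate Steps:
B(I) = 1
Q(O, a) = 80 + O + a
3972/Q(17, B(y)) = 3972/(80 + 17 + 1) = 3972/98 = 3972*(1/98) = 1986/49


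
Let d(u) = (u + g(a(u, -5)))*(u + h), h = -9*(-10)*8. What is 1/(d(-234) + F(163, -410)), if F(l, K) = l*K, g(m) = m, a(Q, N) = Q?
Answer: -1/294278 ≈ -3.3981e-6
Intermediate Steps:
h = 720 (h = 90*8 = 720)
F(l, K) = K*l
d(u) = 2*u*(720 + u) (d(u) = (u + u)*(u + 720) = (2*u)*(720 + u) = 2*u*(720 + u))
1/(d(-234) + F(163, -410)) = 1/(2*(-234)*(720 - 234) - 410*163) = 1/(2*(-234)*486 - 66830) = 1/(-227448 - 66830) = 1/(-294278) = -1/294278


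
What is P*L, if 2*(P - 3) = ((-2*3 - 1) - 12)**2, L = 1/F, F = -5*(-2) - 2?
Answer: 367/16 ≈ 22.938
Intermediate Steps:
F = 8 (F = 10 - 2 = 8)
L = 1/8 ≈ 0.12500
P = 367/2 (P = 3 + ((-2*3 - 1) - 12)**2/2 = 3 + ((-6 - 1) - 12)**2/2 = 3 + (-7 - 12)**2/2 = 3 + (1/2)*(-19)**2 = 3 + (1/2)*361 = 3 + 361/2 = 367/2 ≈ 183.50)
P*L = (367/2)*(1/8) = 367/16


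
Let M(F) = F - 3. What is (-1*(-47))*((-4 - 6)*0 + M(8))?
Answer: 235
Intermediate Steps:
M(F) = -3 + F
(-1*(-47))*((-4 - 6)*0 + M(8)) = (-1*(-47))*((-4 - 6)*0 + (-3 + 8)) = 47*(-10*0 + 5) = 47*(0 + 5) = 47*5 = 235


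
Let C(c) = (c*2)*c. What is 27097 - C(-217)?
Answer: -67081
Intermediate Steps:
C(c) = 2*c**2 (C(c) = (2*c)*c = 2*c**2)
27097 - C(-217) = 27097 - 2*(-217)**2 = 27097 - 2*47089 = 27097 - 1*94178 = 27097 - 94178 = -67081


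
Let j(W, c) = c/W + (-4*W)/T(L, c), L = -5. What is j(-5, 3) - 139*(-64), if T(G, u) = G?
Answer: 44457/5 ≈ 8891.4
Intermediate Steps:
j(W, c) = 4*W/5 + c/W (j(W, c) = c/W - 4*W/(-5) = c/W - 4*W*(-1/5) = c/W + 4*W/5 = 4*W/5 + c/W)
j(-5, 3) - 139*(-64) = ((4/5)*(-5) + 3/(-5)) - 139*(-64) = (-4 + 3*(-1/5)) + 8896 = (-4 - 3/5) + 8896 = -23/5 + 8896 = 44457/5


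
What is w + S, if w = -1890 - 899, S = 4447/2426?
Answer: -6761667/2426 ≈ -2787.2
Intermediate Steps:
S = 4447/2426 (S = 4447*(1/2426) = 4447/2426 ≈ 1.8331)
w = -2789
w + S = -2789 + 4447/2426 = -6761667/2426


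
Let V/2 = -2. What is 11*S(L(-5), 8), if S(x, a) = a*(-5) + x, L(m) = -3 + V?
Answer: -517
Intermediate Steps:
V = -4 (V = 2*(-2) = -4)
L(m) = -7 (L(m) = -3 - 4 = -7)
S(x, a) = x - 5*a (S(x, a) = -5*a + x = x - 5*a)
11*S(L(-5), 8) = 11*(-7 - 5*8) = 11*(-7 - 40) = 11*(-47) = -517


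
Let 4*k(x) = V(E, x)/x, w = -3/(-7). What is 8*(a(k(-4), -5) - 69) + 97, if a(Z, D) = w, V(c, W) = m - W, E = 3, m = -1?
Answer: -3161/7 ≈ -451.57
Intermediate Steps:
V(c, W) = -1 - W
w = 3/7 (w = -3*(-⅐) = 3/7 ≈ 0.42857)
k(x) = (-1 - x)/(4*x) (k(x) = ((-1 - x)/x)/4 = (-1 - x)/(4*x))
a(Z, D) = 3/7
8*(a(k(-4), -5) - 69) + 97 = 8*(3/7 - 69) + 97 = 8*(-480/7) + 97 = -3840/7 + 97 = -3161/7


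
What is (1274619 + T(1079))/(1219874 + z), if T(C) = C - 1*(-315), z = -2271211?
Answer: -1276013/1051337 ≈ -1.2137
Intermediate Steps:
T(C) = 315 + C (T(C) = C + 315 = 315 + C)
(1274619 + T(1079))/(1219874 + z) = (1274619 + (315 + 1079))/(1219874 - 2271211) = (1274619 + 1394)/(-1051337) = 1276013*(-1/1051337) = -1276013/1051337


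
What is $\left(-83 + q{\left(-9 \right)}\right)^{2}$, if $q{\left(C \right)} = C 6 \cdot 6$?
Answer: $165649$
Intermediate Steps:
$q{\left(C \right)} = 36 C$ ($q{\left(C \right)} = 6 C 6 = 36 C$)
$\left(-83 + q{\left(-9 \right)}\right)^{2} = \left(-83 + 36 \left(-9\right)\right)^{2} = \left(-83 - 324\right)^{2} = \left(-407\right)^{2} = 165649$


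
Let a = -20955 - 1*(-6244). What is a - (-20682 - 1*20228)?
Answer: 26199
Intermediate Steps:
a = -14711 (a = -20955 + 6244 = -14711)
a - (-20682 - 1*20228) = -14711 - (-20682 - 1*20228) = -14711 - (-20682 - 20228) = -14711 - 1*(-40910) = -14711 + 40910 = 26199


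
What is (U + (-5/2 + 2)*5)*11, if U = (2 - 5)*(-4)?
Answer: 209/2 ≈ 104.50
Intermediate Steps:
U = 12 (U = -3*(-4) = 12)
(U + (-5/2 + 2)*5)*11 = (12 + (-5/2 + 2)*5)*11 = (12 - 1/2*5)*11 = (12 - 5/2)*11 = (19/2)*11 = 209/2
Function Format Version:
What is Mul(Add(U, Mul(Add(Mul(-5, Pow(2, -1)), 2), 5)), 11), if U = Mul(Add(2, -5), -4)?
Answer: Rational(209, 2) ≈ 104.50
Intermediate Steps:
U = 12 (U = Mul(-3, -4) = 12)
Mul(Add(U, Mul(Add(Mul(-5, Pow(2, -1)), 2), 5)), 11) = Mul(Add(12, Mul(Add(Mul(-5, Pow(2, -1)), 2), 5)), 11) = Mul(Add(12, Mul(Add(Mul(-5, Rational(1, 2)), 2), 5)), 11) = Mul(Add(12, Mul(Add(Rational(-5, 2), 2), 5)), 11) = Mul(Add(12, Mul(Rational(-1, 2), 5)), 11) = Mul(Add(12, Rational(-5, 2)), 11) = Mul(Rational(19, 2), 11) = Rational(209, 2)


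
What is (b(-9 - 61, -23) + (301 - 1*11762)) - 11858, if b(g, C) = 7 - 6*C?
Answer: -23174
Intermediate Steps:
(b(-9 - 61, -23) + (301 - 1*11762)) - 11858 = ((7 - 6*(-23)) + (301 - 1*11762)) - 11858 = ((7 + 138) + (301 - 11762)) - 11858 = (145 - 11461) - 11858 = -11316 - 11858 = -23174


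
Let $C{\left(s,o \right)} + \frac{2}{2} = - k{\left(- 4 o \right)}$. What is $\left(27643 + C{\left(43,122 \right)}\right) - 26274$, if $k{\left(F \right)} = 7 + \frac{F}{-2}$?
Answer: $1117$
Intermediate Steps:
$k{\left(F \right)} = 7 - \frac{F}{2}$ ($k{\left(F \right)} = 7 + F \left(- \frac{1}{2}\right) = 7 - \frac{F}{2}$)
$C{\left(s,o \right)} = -8 - 2 o$ ($C{\left(s,o \right)} = -1 - \left(7 - \frac{\left(-4\right) o}{2}\right) = -1 - \left(7 + 2 o\right) = -8 - 2 o$)
$\left(27643 + C{\left(43,122 \right)}\right) - 26274 = \left(27643 - 252\right) - 26274 = 27391 - 26274 = 1117$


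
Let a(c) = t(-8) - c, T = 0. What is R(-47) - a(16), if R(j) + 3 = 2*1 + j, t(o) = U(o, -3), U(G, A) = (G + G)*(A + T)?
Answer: -80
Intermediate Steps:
U(G, A) = 2*A*G (U(G, A) = (G + G)*(A + 0) = (2*G)*A = 2*A*G)
t(o) = -6*o (t(o) = 2*(-3)*o = -6*o)
a(c) = 48 - c (a(c) = -6*(-8) - c = 48 - c)
R(j) = -1 + j (R(j) = -3 + (2*1 + j) = -3 + (2 + j) = -1 + j)
R(-47) - a(16) = (-1 - 47) - (48 - 1*16) = -48 - (48 - 16) = -48 - 1*32 = -48 - 32 = -80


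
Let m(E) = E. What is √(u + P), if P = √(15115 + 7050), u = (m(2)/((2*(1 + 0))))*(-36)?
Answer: √(-36 + √22165) ≈ 10.624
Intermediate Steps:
u = -36 (u = (2/((2*(1 + 0))))*(-36) = (2/((2*1)))*(-36) = (2/2)*(-36) = (2*(½))*(-36) = 1*(-36) = -36)
P = √22165 ≈ 148.88
√(u + P) = √(-36 + √22165)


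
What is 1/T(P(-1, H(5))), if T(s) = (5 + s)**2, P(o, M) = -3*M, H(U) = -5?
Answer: 1/400 ≈ 0.0025000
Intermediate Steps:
1/T(P(-1, H(5))) = 1/((5 - 3*(-5))**2) = 1/((5 + 15)**2) = 1/(20**2) = 1/400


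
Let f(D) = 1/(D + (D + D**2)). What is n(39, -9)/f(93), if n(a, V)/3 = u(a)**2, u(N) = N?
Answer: 40314105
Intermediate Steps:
n(a, V) = 3*a**2
f(D) = 1/(D**2 + 2*D)
n(39, -9)/f(93) = (3*39**2)/((1/(93*(2 + 93)))) = (3*1521)/(((1/93)/95)) = 4563/(((1/93)*(1/95))) = 4563/(1/8835) = 4563*8835 = 40314105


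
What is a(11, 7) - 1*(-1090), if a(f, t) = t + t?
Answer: 1104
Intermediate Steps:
a(f, t) = 2*t
a(11, 7) - 1*(-1090) = 2*7 - 1*(-1090) = 14 + 1090 = 1104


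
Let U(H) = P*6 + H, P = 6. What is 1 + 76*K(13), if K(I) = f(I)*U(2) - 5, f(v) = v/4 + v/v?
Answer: 11895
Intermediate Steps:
f(v) = 1 + v/4 (f(v) = v*(¼) + 1 = v/4 + 1 = 1 + v/4)
U(H) = 36 + H (U(H) = 6*6 + H = 36 + H)
K(I) = 33 + 19*I/2 (K(I) = (1 + I/4)*(36 + 2) - 5 = (1 + I/4)*38 - 5 = (38 + 19*I/2) - 5 = 33 + 19*I/2)
1 + 76*K(13) = 1 + 76*(33 + (19/2)*13) = 1 + 76*(33 + 247/2) = 1 + 76*(313/2) = 1 + 11894 = 11895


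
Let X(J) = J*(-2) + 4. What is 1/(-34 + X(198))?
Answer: -1/426 ≈ -0.0023474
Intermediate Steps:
X(J) = 4 - 2*J (X(J) = -2*J + 4 = 4 - 2*J)
1/(-34 + X(198)) = 1/(-34 + (4 - 2*198)) = 1/(-34 + (4 - 396)) = 1/(-34 - 392) = 1/(-426) = -1/426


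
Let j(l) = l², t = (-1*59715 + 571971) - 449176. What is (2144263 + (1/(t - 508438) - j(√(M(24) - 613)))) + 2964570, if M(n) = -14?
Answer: 2275538886679/445358 ≈ 5.1095e+6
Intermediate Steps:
t = 63080 (t = (-59715 + 571971) - 449176 = 512256 - 449176 = 63080)
(2144263 + (1/(t - 508438) - j(√(M(24) - 613)))) + 2964570 = (2144263 + (1/(63080 - 508438) - (√(-14 - 613))²)) + 2964570 = (2144263 + (1/(-445358) - (√(-627))²)) + 2964570 = (2144263 + (-1/445358 - (I*√627)²)) + 2964570 = (2144263 + (-1/445358 - 1*(-627))) + 2964570 = (2144263 + (-1/445358 + 627)) + 2964570 = (2144263 + 279239465/445358) + 2964570 = 955243920619/445358 + 2964570 = 2275538886679/445358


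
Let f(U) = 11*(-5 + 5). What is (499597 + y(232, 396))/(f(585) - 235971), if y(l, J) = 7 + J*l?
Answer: -591476/235971 ≈ -2.5066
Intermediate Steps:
f(U) = 0 (f(U) = 11*0 = 0)
(499597 + y(232, 396))/(f(585) - 235971) = (499597 + (7 + 396*232))/(0 - 235971) = (499597 + (7 + 91872))/(-235971) = (499597 + 91879)*(-1/235971) = 591476*(-1/235971) = -591476/235971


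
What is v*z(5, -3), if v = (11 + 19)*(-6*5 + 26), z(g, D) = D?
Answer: 360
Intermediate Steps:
v = -120 (v = 30*(-30 + 26) = 30*(-4) = -120)
v*z(5, -3) = -120*(-3) = 360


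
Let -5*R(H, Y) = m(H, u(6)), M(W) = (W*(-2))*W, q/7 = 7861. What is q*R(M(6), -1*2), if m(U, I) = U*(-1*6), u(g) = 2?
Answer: -23771664/5 ≈ -4.7543e+6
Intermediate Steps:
q = 55027 (q = 7*7861 = 55027)
M(W) = -2*W² (M(W) = (-2*W)*W = -2*W²)
m(U, I) = -6*U (m(U, I) = U*(-6) = -6*U)
R(H, Y) = 6*H/5 (R(H, Y) = -(-6)*H/5 = 6*H/5)
q*R(M(6), -1*2) = 55027*(6*(-2*6²)/5) = 55027*(6*(-2*36)/5) = 55027*((6/5)*(-72)) = 55027*(-432/5) = -23771664/5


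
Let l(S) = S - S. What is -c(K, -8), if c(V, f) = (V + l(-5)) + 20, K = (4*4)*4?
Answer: -84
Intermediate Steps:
l(S) = 0
K = 64 (K = 16*4 = 64)
c(V, f) = 20 + V (c(V, f) = (V + 0) + 20 = V + 20 = 20 + V)
-c(K, -8) = -(20 + 64) = -1*84 = -84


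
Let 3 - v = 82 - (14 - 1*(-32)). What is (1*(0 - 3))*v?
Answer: 99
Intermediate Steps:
v = -33 (v = 3 - (82 - (14 - 1*(-32))) = 3 - (82 - (14 + 32)) = 3 - (82 - 1*46) = 3 - (82 - 46) = 3 - 1*36 = 3 - 36 = -33)
(1*(0 - 3))*v = (1*(0 - 3))*(-33) = (1*(-3))*(-33) = -3*(-33) = 99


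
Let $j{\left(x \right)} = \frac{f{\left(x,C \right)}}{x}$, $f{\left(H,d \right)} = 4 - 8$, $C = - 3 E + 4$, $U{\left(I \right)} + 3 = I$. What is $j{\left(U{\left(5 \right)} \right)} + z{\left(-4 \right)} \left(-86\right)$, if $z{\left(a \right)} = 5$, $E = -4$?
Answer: $-432$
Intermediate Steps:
$U{\left(I \right)} = -3 + I$
$C = 16$ ($C = \left(-3\right) \left(-4\right) + 4 = 12 + 4 = 16$)
$f{\left(H,d \right)} = -4$ ($f{\left(H,d \right)} = 4 - 8 = -4$)
$j{\left(x \right)} = - \frac{4}{x}$
$j{\left(U{\left(5 \right)} \right)} + z{\left(-4 \right)} \left(-86\right) = - \frac{4}{-3 + 5} + 5 \left(-86\right) = - \frac{4}{2} - 430 = \left(-4\right) \frac{1}{2} - 430 = -2 - 430 = -432$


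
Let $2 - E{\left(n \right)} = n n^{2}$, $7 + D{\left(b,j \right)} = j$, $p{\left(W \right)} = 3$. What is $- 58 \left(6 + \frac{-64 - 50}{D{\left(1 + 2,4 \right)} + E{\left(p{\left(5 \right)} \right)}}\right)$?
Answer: $- \frac{4089}{7} \approx -584.14$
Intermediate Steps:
$D{\left(b,j \right)} = -7 + j$
$E{\left(n \right)} = 2 - n^{3}$ ($E{\left(n \right)} = 2 - n n^{2} = 2 - n^{3}$)
$- 58 \left(6 + \frac{-64 - 50}{D{\left(1 + 2,4 \right)} + E{\left(p{\left(5 \right)} \right)}}\right) = - 58 \left(6 + \frac{-64 - 50}{\left(-7 + 4\right) + \left(2 - 3^{3}\right)}\right) = - 58 \left(6 - \frac{114}{-3 + \left(2 - 27\right)}\right) = - 58 \left(6 - \frac{114}{-3 - 25}\right) = - 58 \left(6 - \frac{114}{-28}\right) = - 58 \left(6 - - \frac{57}{14}\right) = - 58 \left(6 + \frac{57}{14}\right) = \left(-58\right) \frac{141}{14} = - \frac{4089}{7}$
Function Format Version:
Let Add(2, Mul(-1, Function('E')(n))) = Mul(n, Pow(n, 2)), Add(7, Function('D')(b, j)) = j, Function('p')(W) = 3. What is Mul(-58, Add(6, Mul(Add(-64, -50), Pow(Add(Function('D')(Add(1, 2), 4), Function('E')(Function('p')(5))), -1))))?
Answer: Rational(-4089, 7) ≈ -584.14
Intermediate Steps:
Function('D')(b, j) = Add(-7, j)
Function('E')(n) = Add(2, Mul(-1, Pow(n, 3))) (Function('E')(n) = Add(2, Mul(-1, Mul(n, Pow(n, 2)))) = Add(2, Mul(-1, Pow(n, 3))))
Mul(-58, Add(6, Mul(Add(-64, -50), Pow(Add(Function('D')(Add(1, 2), 4), Function('E')(Function('p')(5))), -1)))) = Mul(-58, Add(6, Mul(Add(-64, -50), Pow(Add(Add(-7, 4), Add(2, Mul(-1, Pow(3, 3)))), -1)))) = Mul(-58, Add(6, Mul(-114, Pow(Add(-3, Add(2, Mul(-1, 27))), -1)))) = Mul(-58, Add(6, Mul(-114, Pow(Add(-3, Add(2, -27)), -1)))) = Mul(-58, Add(6, Mul(-114, Pow(Add(-3, -25), -1)))) = Mul(-58, Add(6, Mul(-114, Pow(-28, -1)))) = Mul(-58, Add(6, Mul(-114, Rational(-1, 28)))) = Mul(-58, Add(6, Rational(57, 14))) = Mul(-58, Rational(141, 14)) = Rational(-4089, 7)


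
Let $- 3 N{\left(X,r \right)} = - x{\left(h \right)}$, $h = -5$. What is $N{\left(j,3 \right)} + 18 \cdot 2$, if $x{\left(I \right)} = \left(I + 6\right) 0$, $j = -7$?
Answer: $36$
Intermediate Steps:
$x{\left(I \right)} = 0$ ($x{\left(I \right)} = \left(6 + I\right) 0 = 0$)
$N{\left(X,r \right)} = 0$ ($N{\left(X,r \right)} = - \frac{\left(-1\right) 0}{3} = \left(- \frac{1}{3}\right) 0 = 0$)
$N{\left(j,3 \right)} + 18 \cdot 2 = 0 + 18 \cdot 2 = 0 + 36 = 36$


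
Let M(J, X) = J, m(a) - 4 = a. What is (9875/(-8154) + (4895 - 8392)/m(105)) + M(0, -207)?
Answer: -29590913/888786 ≈ -33.294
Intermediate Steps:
m(a) = 4 + a
(9875/(-8154) + (4895 - 8392)/m(105)) + M(0, -207) = (9875/(-8154) + (4895 - 8392)/(4 + 105)) + 0 = (9875*(-1/8154) - 3497/109) + 0 = (-9875/8154 - 3497*1/109) + 0 = (-9875/8154 - 3497/109) + 0 = -29590913/888786 + 0 = -29590913/888786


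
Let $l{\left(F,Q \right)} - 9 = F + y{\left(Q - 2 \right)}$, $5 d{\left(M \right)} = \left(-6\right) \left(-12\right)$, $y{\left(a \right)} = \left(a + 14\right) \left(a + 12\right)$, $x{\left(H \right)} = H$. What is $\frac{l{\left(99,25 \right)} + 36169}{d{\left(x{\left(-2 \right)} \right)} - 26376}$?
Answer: $- \frac{15655}{10984} \approx -1.4253$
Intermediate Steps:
$y{\left(a \right)} = \left(12 + a\right) \left(14 + a\right)$ ($y{\left(a \right)} = \left(14 + a\right) \left(12 + a\right) = \left(12 + a\right) \left(14 + a\right)$)
$d{\left(M \right)} = \frac{72}{5}$ ($d{\left(M \right)} = \frac{\left(-6\right) \left(-12\right)}{5} = \frac{1}{5} \cdot 72 = \frac{72}{5}$)
$l{\left(F,Q \right)} = 125 + F + \left(-2 + Q\right)^{2} + 26 Q$ ($l{\left(F,Q \right)} = 9 + \left(F + \left(168 + \left(Q - 2\right)^{2} + 26 \left(Q - 2\right)\right)\right) = 9 + \left(F + \left(168 + \left(-2 + Q\right)^{2} + 26 \left(-2 + Q\right)\right)\right) = 9 + \left(F + \left(168 + \left(-2 + Q\right)^{2} + \left(-52 + 26 Q\right)\right)\right) = 9 + \left(F + \left(116 + \left(-2 + Q\right)^{2} + 26 Q\right)\right) = 9 + \left(116 + F + \left(-2 + Q\right)^{2} + 26 Q\right) = 125 + F + \left(-2 + Q\right)^{2} + 26 Q$)
$\frac{l{\left(99,25 \right)} + 36169}{d{\left(x{\left(-2 \right)} \right)} - 26376} = \frac{\left(129 + 99 + 25^{2} + 22 \cdot 25\right) + 36169}{\frac{72}{5} - 26376} = \frac{\left(129 + 99 + 625 + 550\right) + 36169}{- \frac{131808}{5}} = \left(1403 + 36169\right) \left(- \frac{5}{131808}\right) = 37572 \left(- \frac{5}{131808}\right) = - \frac{15655}{10984}$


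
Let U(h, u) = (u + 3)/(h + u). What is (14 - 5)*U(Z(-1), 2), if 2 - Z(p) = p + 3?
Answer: 45/2 ≈ 22.500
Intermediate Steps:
Z(p) = -1 - p (Z(p) = 2 - (p + 3) = 2 - (3 + p) = 2 + (-3 - p) = -1 - p)
U(h, u) = (3 + u)/(h + u)
(14 - 5)*U(Z(-1), 2) = (14 - 5)*((3 + 2)/((-1 - 1*(-1)) + 2)) = 9*(5/((-1 + 1) + 2)) = 9*(5/(0 + 2)) = 9*(5/2) = 45/2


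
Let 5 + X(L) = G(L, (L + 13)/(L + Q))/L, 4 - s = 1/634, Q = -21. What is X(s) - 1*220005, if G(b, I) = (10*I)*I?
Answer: -76685929243642/348560523 ≈ -2.2001e+5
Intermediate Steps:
s = 2535/634 (s = 4 - 1/634 = 2535/634 ≈ 3.9984)
G(b, I) = 10*I²
X(L) = -5 + 10*(13 + L)²/(L*(-21 + L)²) (X(L) = -5 + (10*((L + 13)/(L - 21))²)/L = -5 + (10*((13 + L)/(-21 + L))²)/L = -5 + (10*((13 + L)²/(-21 + L)²))/L = -5 + (10*(13 + L)²/(-21 + L)²)/L = -5 + 10*(13 + L)²/(L*(-21 + L)²))
X(s) - 1*220005 = (-5 + 10*(13 + 2535/634)²/((2535/634)*(-21 + 2535/634)²)) - 1*220005 = (-5 + 10*(634/2535)*(10777/634)²/(-10779/634)²) - 220005 = (-5 + 10*(634/2535)*(401956/116186841)*(116143729/401956)) - 220005 = (-5 + 871421588/348560523) - 220005 = -871381027/348560523 - 220005 = -76685929243642/348560523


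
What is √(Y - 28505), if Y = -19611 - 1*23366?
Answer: I*√71482 ≈ 267.36*I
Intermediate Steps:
Y = -42977 (Y = -19611 - 23366 = -42977)
√(Y - 28505) = √(-42977 - 28505) = √(-71482) = I*√71482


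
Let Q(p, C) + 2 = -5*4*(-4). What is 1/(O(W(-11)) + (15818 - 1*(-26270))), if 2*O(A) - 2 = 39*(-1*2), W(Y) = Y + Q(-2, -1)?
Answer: 1/42050 ≈ 2.3781e-5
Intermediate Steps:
Q(p, C) = 78 (Q(p, C) = -2 - 5*4*(-4) = -2 - 20*(-4) = -2 + 80 = 78)
W(Y) = 78 + Y (W(Y) = Y + 78 = 78 + Y)
O(A) = -38 (O(A) = 1 + (39*(-1*2))/2 = 1 + (39*(-2))/2 = 1 + (1/2)*(-78) = 1 - 39 = -38)
1/(O(W(-11)) + (15818 - 1*(-26270))) = 1/(-38 + (15818 - 1*(-26270))) = 1/(-38 + (15818 + 26270)) = 1/(-38 + 42088) = 1/42050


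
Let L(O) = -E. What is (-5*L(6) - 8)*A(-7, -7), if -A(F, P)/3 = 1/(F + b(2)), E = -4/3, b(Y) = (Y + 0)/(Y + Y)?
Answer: -88/13 ≈ -6.7692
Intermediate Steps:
b(Y) = ½ (b(Y) = Y/((2*Y)) = Y*(1/(2*Y)) = ½)
E = -4/3 (E = -4*⅓ = -4/3 ≈ -1.3333)
L(O) = 4/3 (L(O) = -1*(-4/3) = 4/3)
A(F, P) = -3/(½ + F) (A(F, P) = -3/(F + ½) = -3/(½ + F))
(-5*L(6) - 8)*A(-7, -7) = (-5*4/3 - 8)*(-6/(1 + 2*(-7))) = (-20/3 - 8)*(-6/(1 - 14)) = -(-88)/(-13) = -(-88)*(-1)/13 = -44/3*6/13 = -88/13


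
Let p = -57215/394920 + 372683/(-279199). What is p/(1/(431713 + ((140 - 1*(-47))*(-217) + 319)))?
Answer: -12773451260846737/22052253816 ≈ -5.7924e+5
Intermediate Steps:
p = -32630868229/22052253816 (p = -57215*1/394920 + 372683*(-1/279199) = -11443/78984 - 372683/279199 = -32630868229/22052253816 ≈ -1.4797)
p/(1/(431713 + ((140 - 1*(-47))*(-217) + 319))) = -(1762197407838916/2756531727 + (32630868229/22052253816)*(140 - 1*(-47))*(-217)) = -(1762197407838916/2756531727 + (32630868229/22052253816)*(140 + 47)*(-217)) = -(1762197407838916/2756531727 - 1324128001864591/22052253816) = -32630868229/(22052253816*(1/(431713 + (-40579 + 319)))) = -32630868229/(22052253816*(1/(431713 - 40260))) = -32630868229/(22052253816*(1/391453)) = -32630868229/(22052253816*1/391453) = -32630868229/22052253816*391453 = -12773451260846737/22052253816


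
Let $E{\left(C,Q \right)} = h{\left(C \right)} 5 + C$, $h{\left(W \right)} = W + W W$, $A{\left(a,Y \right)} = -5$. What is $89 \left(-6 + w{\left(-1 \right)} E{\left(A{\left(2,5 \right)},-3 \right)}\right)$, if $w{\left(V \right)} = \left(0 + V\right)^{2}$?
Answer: $7921$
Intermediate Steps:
$h{\left(W \right)} = W + W^{2}$
$E{\left(C,Q \right)} = C + 5 C \left(1 + C\right)$ ($E{\left(C,Q \right)} = C \left(1 + C\right) 5 + C = 5 C \left(1 + C\right) + C = C + 5 C \left(1 + C\right)$)
$w{\left(V \right)} = V^{2}$
$89 \left(-6 + w{\left(-1 \right)} E{\left(A{\left(2,5 \right)},-3 \right)}\right) = 89 \left(-6 + \left(-1\right)^{2} \left(- 5 \left(6 + 5 \left(-5\right)\right)\right)\right) = 89 \left(-6 + 1 \left(- 5 \left(6 - 25\right)\right)\right) = 89 \left(-6 + 1 \left(\left(-5\right) \left(-19\right)\right)\right) = 89 \left(-6 + 1 \cdot 95\right) = 89 \left(-6 + 95\right) = 89 \cdot 89 = 7921$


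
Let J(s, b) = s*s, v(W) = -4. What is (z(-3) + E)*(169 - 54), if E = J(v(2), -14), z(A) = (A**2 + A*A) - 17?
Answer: 1955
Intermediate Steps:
z(A) = -17 + 2*A**2 (z(A) = (A**2 + A**2) - 17 = 2*A**2 - 17 = -17 + 2*A**2)
J(s, b) = s**2
E = 16 (E = (-4)**2 = 16)
(z(-3) + E)*(169 - 54) = ((-17 + 2*(-3)**2) + 16)*(169 - 54) = ((-17 + 2*9) + 16)*115 = ((-17 + 18) + 16)*115 = (1 + 16)*115 = 17*115 = 1955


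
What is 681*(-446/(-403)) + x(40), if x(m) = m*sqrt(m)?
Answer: 303726/403 + 80*sqrt(10) ≈ 1006.6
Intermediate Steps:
x(m) = m**(3/2)
681*(-446/(-403)) + x(40) = 681*(-446/(-403)) + 40**(3/2) = 681*(-446*(-1/403)) + 80*sqrt(10) = 681*(446/403) + 80*sqrt(10) = 303726/403 + 80*sqrt(10)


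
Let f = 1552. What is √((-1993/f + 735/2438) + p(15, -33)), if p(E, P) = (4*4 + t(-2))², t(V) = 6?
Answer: 3*√12005798866495/472972 ≈ 21.978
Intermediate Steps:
p(E, P) = 484 (p(E, P) = (4*4 + 6)² = (16 + 6)² = 22² = 484)
√((-1993/f + 735/2438) + p(15, -33)) = √((-1993/1552 + 735/2438) + 484) = √(-1859107/1891888 + 484) = √(913814685/1891888) = 3*√12005798866495/472972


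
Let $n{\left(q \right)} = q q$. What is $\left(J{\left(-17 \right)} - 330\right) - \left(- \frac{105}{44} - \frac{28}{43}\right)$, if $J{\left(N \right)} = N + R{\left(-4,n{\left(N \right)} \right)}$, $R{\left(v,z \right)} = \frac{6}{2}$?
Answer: $- \frac{645101}{1892} \approx -340.96$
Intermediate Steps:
$n{\left(q \right)} = q^{2}$
$R{\left(v,z \right)} = 3$ ($R{\left(v,z \right)} = 6 \cdot \frac{1}{2} = 3$)
$J{\left(N \right)} = 3 + N$ ($J{\left(N \right)} = N + 3 = 3 + N$)
$\left(J{\left(-17 \right)} - 330\right) - \left(- \frac{105}{44} - \frac{28}{43}\right) = \left(\left(3 - 17\right) - 330\right) - \left(- \frac{105}{44} - \frac{28}{43}\right) = \left(-14 - 330\right) - - \frac{5747}{1892} = -344 + \left(\frac{105}{44} + \frac{28}{43}\right) = -344 + \frac{5747}{1892} = - \frac{645101}{1892}$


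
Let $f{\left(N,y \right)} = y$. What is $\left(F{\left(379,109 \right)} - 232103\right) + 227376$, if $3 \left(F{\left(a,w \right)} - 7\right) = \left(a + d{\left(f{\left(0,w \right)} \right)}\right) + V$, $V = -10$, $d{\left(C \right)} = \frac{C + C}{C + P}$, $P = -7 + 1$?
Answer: $- \frac{1420255}{309} \approx -4596.3$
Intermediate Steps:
$P = -6$
$d{\left(C \right)} = \frac{2 C}{-6 + C}$ ($d{\left(C \right)} = \frac{C + C}{C - 6} = \frac{2 C}{-6 + C}$)
$F{\left(a,w \right)} = \frac{11}{3} + \frac{a}{3} + \frac{2 w}{3 \left(-6 + w\right)}$ ($F{\left(a,w \right)} = 7 + \frac{\left(a + \frac{2 w}{-6 + w}\right) - 10}{3} = 7 + \frac{-10 + a + \frac{2 w}{-6 + w}}{3} = 7 + \left(- \frac{10}{3} + \frac{a}{3} + \frac{2 w}{3 \left(-6 + w\right)}\right) = \frac{11}{3} + \frac{a}{3} + \frac{2 w}{3 \left(-6 + w\right)}$)
$\left(F{\left(379,109 \right)} - 232103\right) + 227376 = \left(\frac{2 \cdot 109 + \left(-6 + 109\right) \left(11 + 379\right)}{3 \left(-6 + 109\right)} - 232103\right) + 227376 = \left(\frac{218 + 103 \cdot 390}{3 \cdot 103} - 232103\right) + 227376 = \left(\frac{1}{3} \cdot \frac{1}{103} \left(218 + 40170\right) - 232103\right) + 227376 = \left(\frac{1}{3} \cdot \frac{1}{103} \cdot 40388 - 232103\right) + 227376 = \left(\frac{40388}{309} - 232103\right) + 227376 = - \frac{71679439}{309} + 227376 = - \frac{1420255}{309}$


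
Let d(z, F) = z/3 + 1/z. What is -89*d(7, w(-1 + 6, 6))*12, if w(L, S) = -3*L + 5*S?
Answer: -18512/7 ≈ -2644.6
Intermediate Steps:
d(z, F) = 1/z + z/3 (d(z, F) = z*(⅓) + 1/z = z/3 + 1/z = 1/z + z/3)
-89*d(7, w(-1 + 6, 6))*12 = -89*(1/7 + (⅓)*7)*12 = -89*(⅐ + 7/3)*12 = -89*52/21*12 = -4628/21*12 = -18512/7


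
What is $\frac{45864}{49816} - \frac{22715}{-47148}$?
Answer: $\frac{31672753}{22583892} \approx 1.4024$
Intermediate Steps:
$\frac{45864}{49816} - \frac{22715}{-47148} = 45864 \cdot \frac{1}{49816} - - \frac{22715}{47148} = \frac{441}{479} + \frac{22715}{47148} = \frac{31672753}{22583892}$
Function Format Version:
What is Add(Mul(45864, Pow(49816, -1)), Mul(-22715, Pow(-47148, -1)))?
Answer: Rational(31672753, 22583892) ≈ 1.4024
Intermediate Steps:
Add(Mul(45864, Pow(49816, -1)), Mul(-22715, Pow(-47148, -1))) = Add(Mul(45864, Rational(1, 49816)), Mul(-22715, Rational(-1, 47148))) = Add(Rational(441, 479), Rational(22715, 47148)) = Rational(31672753, 22583892)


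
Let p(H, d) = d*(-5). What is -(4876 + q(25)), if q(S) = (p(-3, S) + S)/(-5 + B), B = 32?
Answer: -131552/27 ≈ -4872.3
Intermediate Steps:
p(H, d) = -5*d
q(S) = -4*S/27 (q(S) = (-5*S + S)/(-5 + 32) = -4*S/27)
-(4876 + q(25)) = -(4876 - 4/27*25) = -(4876 - 100/27) = -1*131552/27 = -131552/27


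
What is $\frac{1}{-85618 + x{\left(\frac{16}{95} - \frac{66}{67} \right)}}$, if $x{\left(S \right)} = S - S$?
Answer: $- \frac{1}{85618} \approx -1.168 \cdot 10^{-5}$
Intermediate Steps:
$x{\left(S \right)} = 0$
$\frac{1}{-85618 + x{\left(\frac{16}{95} - \frac{66}{67} \right)}} = \frac{1}{-85618 + 0} = \frac{1}{-85618} = - \frac{1}{85618}$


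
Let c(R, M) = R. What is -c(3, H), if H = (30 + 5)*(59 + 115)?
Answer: -3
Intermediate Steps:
H = 6090 (H = 35*174 = 6090)
-c(3, H) = -1*3 = -3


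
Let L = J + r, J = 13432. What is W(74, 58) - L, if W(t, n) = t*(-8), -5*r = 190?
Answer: -13986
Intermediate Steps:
r = -38 (r = -1/5*190 = -38)
W(t, n) = -8*t
L = 13394 (L = 13432 - 38 = 13394)
W(74, 58) - L = -8*74 - 1*13394 = -592 - 13394 = -13986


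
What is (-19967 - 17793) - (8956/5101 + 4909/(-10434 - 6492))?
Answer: -3260307050207/86339526 ≈ -37761.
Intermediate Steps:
(-19967 - 17793) - (8956/5101 + 4909/(-10434 - 6492)) = -37760 - (8956*(1/5101) + 4909/(-16926)) = -37760 - (8956/5101 + 4909*(-1/16926)) = -37760 - (8956/5101 - 4909/16926) = -37760 - 1*126548447/86339526 = -37760 - 126548447/86339526 = -3260307050207/86339526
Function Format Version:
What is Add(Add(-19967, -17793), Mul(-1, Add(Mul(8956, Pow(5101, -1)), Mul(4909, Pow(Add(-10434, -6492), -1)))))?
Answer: Rational(-3260307050207, 86339526) ≈ -37761.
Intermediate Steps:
Add(Add(-19967, -17793), Mul(-1, Add(Mul(8956, Pow(5101, -1)), Mul(4909, Pow(Add(-10434, -6492), -1))))) = Add(-37760, Mul(-1, Add(Mul(8956, Rational(1, 5101)), Mul(4909, Pow(-16926, -1))))) = Add(-37760, Mul(-1, Add(Rational(8956, 5101), Mul(4909, Rational(-1, 16926))))) = Add(-37760, Mul(-1, Add(Rational(8956, 5101), Rational(-4909, 16926)))) = Add(-37760, Mul(-1, Rational(126548447, 86339526))) = Add(-37760, Rational(-126548447, 86339526)) = Rational(-3260307050207, 86339526)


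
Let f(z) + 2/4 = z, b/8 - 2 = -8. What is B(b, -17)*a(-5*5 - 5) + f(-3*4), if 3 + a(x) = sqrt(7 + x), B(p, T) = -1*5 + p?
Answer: 293/2 - 53*I*sqrt(23) ≈ 146.5 - 254.18*I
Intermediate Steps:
b = -48 (b = 16 + 8*(-8) = 16 - 64 = -48)
B(p, T) = -5 + p
a(x) = -3 + sqrt(7 + x)
f(z) = -1/2 + z
B(b, -17)*a(-5*5 - 5) + f(-3*4) = (-5 - 48)*(-3 + sqrt(7 + (-5*5 - 5))) + (-1/2 - 3*4) = -53*(-3 + sqrt(7 + (-25 - 5))) + (-1/2 - 12) = -53*(-3 + sqrt(7 - 30)) - 25/2 = -53*(-3 + sqrt(-23)) - 25/2 = -53*(-3 + I*sqrt(23)) - 25/2 = (159 - 53*I*sqrt(23)) - 25/2 = 293/2 - 53*I*sqrt(23)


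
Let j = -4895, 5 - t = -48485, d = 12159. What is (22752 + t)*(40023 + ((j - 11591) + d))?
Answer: 2543054432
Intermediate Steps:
t = 48490 (t = 5 - 1*(-48485) = 5 + 48485 = 48490)
(22752 + t)*(40023 + ((j - 11591) + d)) = (22752 + 48490)*(40023 + ((-4895 - 11591) + 12159)) = 71242*(40023 + (-16486 + 12159)) = 71242*(40023 - 4327) = 71242*35696 = 2543054432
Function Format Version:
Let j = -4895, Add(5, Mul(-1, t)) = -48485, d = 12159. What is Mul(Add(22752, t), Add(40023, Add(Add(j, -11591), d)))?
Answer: 2543054432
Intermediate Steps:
t = 48490 (t = Add(5, Mul(-1, -48485)) = Add(5, 48485) = 48490)
Mul(Add(22752, t), Add(40023, Add(Add(j, -11591), d))) = Mul(Add(22752, 48490), Add(40023, Add(Add(-4895, -11591), 12159))) = Mul(71242, Add(40023, Add(-16486, 12159))) = Mul(71242, Add(40023, -4327)) = Mul(71242, 35696) = 2543054432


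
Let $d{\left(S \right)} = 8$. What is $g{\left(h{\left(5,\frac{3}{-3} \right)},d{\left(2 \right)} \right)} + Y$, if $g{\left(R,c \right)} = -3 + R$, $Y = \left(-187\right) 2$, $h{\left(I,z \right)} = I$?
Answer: $-372$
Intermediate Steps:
$Y = -374$
$g{\left(h{\left(5,\frac{3}{-3} \right)},d{\left(2 \right)} \right)} + Y = \left(-3 + 5\right) - 374 = 2 - 374 = -372$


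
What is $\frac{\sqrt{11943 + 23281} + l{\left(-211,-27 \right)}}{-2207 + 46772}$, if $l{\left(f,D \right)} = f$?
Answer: $- \frac{211}{44565} + \frac{2 \sqrt{8806}}{44565} \approx -0.00052327$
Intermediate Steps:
$\frac{\sqrt{11943 + 23281} + l{\left(-211,-27 \right)}}{-2207 + 46772} = \frac{\sqrt{11943 + 23281} - 211}{-2207 + 46772} = \frac{\sqrt{35224} - 211}{44565} = \left(2 \sqrt{8806} - 211\right) \frac{1}{44565} = \left(-211 + 2 \sqrt{8806}\right) \frac{1}{44565} = - \frac{211}{44565} + \frac{2 \sqrt{8806}}{44565}$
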